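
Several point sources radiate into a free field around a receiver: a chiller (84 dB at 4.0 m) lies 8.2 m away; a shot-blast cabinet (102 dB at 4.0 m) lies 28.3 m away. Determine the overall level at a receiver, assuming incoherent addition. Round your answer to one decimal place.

Propagate each source to the receiver with L = L_ref − 20·log₁₀(r/r_ref), then add intensities.
chiller: 84 − 20·log₁₀(8.2/4.0) = 84 − 6.24 = 77.76 dB.
shot-blast cabinet: 102 − 20·log₁₀(28.3/4.0) = 102 − 16.99 = 85.01 dB.
Σ 10^(L/10) = 3.764e+08 → L_total = 10·log₁₀(3.764e+08) = 85.76 dB.

85.8 dB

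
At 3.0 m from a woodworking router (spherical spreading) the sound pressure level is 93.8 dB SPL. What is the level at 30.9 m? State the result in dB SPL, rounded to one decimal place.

73.5 dB SPL

Spherical spreading from a point source gives a 20·log₁₀(r₂/r₁) drop.
L₂ = 93.8 − 20·log₁₀(30.9/3.0) = 93.8 − 20.257 = 73.54 dB SPL.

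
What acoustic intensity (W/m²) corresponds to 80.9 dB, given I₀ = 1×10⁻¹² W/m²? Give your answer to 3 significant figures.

0.000123 W/m²

L = 10·log₁₀(I/I₀) ⇒ I = I₀·10^(L/10) = 10⁻¹² × 10^8.09.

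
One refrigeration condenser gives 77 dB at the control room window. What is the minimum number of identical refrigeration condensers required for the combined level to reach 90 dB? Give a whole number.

Need L₁ + 10·log₁₀ N ≥ 90, i.e. log₁₀ N ≥ 1.30.
N ≥ 10^(13.0/10) = 19.953, so N = 20.

20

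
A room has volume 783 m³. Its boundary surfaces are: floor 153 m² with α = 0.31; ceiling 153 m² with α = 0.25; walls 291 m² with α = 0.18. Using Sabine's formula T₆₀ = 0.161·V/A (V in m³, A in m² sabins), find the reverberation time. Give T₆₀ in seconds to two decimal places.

Summing Sᵢαᵢ: 153·0.31 + 153·0.25 + 291·0.18 = 138.06 m².
T₆₀ = 0.161·V/A = 0.161·783/138.06 = 0.913 s.

0.91 s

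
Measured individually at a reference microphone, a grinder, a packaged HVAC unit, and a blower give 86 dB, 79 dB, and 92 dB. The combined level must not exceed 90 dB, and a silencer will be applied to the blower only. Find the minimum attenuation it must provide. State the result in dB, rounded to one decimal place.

4.8 dB

The untreated sources together contribute 10^(86/10) + 10^(79/10) = 4.775e+08, i.e. 86.79 dB.
To meet 90 dB overall, the treated blower may contribute at most 10^(90/10) − 4.775e+08 = 5.225e+08, i.e. 87.18 dB.
Required insertion loss = 92 − 87.18 = 4.82 dB.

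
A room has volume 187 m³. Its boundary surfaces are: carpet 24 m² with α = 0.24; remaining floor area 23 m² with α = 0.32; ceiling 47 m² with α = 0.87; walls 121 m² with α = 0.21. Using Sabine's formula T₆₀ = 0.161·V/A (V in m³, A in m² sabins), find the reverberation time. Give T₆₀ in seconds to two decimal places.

Total absorption A = 24·0.24 + 23·0.32 + 47·0.87 + 121·0.21 = 79.42 m² sabins.
T₆₀ = 0.161·V/A = 0.161·187/79.42 = 0.379 s.

0.38 s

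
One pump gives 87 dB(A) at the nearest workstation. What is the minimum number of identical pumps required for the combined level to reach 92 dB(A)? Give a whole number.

4

Need L₁ + 10·log₁₀ N ≥ 92, i.e. log₁₀ N ≥ 0.50.
N ≥ 10^(5.0/10) = 3.162, so N = 4.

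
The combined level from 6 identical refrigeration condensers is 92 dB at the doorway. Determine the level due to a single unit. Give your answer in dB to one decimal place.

84.2 dB

Dividing the total intensity by 6 lowers the level by 10·log₁₀ 6 = 7.782 dB: L₁ = 92 − 7.782.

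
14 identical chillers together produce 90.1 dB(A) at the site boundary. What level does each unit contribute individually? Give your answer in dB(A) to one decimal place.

78.6 dB(A)

Dividing the total intensity by 14 lowers the level by 10·log₁₀ 14 = 11.461 dB: L₁ = 90.1 − 11.461.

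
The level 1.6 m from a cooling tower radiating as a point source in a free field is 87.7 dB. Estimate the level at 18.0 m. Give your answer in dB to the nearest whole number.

Point-source attenuation: ΔL = 20·log₁₀(r₂/r₁) = 20·log₁₀(18.0/1.6) = 21.023 dB.
L₂ = 87.7 − 20·log₁₀(18.0/1.6) = 87.7 − 21.023 = 66.68 dB.

67 dB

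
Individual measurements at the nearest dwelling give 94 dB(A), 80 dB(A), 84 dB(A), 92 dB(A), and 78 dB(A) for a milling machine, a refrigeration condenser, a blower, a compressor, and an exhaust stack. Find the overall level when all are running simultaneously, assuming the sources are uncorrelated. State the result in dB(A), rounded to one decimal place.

Incoherent sources combine by intensity addition: L_total = 10·log₁₀(Σ 10^(L_i/10)).
Σ 10^(L/10) = 10^(94/10) + 10^(80/10) + 10^(84/10) + 10^(92/10) + 10^(78/10) = 4.511e+09.
L_total = 10·log₁₀(4.511e+09) = 96.54 dB(A).

96.5 dB(A)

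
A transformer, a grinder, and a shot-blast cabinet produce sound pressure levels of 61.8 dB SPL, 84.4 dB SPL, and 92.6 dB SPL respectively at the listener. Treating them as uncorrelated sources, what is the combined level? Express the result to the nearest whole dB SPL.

For uncorrelated sources the intensities add, so convert each level to linear form, sum, and take 10·log₁₀ of the total.
Σ 10^(L/10) = 10^(61.8/10) + 10^(84.4/10) + 10^(92.6/10) = 2.097e+09.
L_total = 10·log₁₀(2.097e+09) = 93.22 dB SPL.

93 dB SPL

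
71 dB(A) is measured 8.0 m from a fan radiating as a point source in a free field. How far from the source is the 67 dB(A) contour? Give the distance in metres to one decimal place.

12.7 m

The 4.0 dB drop corresponds to a distance ratio of 10^(4.0/20) for a point source.
r₂ = 8.0·10^((71−67)/20) = 8.0·10^(4.0/20) = 12.68 m.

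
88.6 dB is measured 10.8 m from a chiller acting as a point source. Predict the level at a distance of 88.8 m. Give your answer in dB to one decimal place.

Point-source attenuation: ΔL = 20·log₁₀(r₂/r₁) = 20·log₁₀(88.8/10.8) = 18.300 dB.
L₂ = 88.6 − 20·log₁₀(88.8/10.8) = 88.6 − 18.300 = 70.30 dB.

70.3 dB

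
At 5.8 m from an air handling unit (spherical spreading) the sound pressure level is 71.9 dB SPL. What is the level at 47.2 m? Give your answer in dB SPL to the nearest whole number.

54 dB SPL

Point-source attenuation: ΔL = 20·log₁₀(r₂/r₁) = 20·log₁₀(47.2/5.8) = 18.210 dB.
L₂ = 71.9 − 20·log₁₀(47.2/5.8) = 71.9 − 18.210 = 53.69 dB SPL.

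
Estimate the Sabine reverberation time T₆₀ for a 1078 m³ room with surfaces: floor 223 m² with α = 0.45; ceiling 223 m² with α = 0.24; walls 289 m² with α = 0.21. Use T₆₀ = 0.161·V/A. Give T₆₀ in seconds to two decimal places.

0.81 s

Summing Sᵢαᵢ: 223·0.45 + 223·0.24 + 289·0.21 = 214.56 m².
T₆₀ = 0.161·V/A = 0.161·1078/214.56 = 0.809 s.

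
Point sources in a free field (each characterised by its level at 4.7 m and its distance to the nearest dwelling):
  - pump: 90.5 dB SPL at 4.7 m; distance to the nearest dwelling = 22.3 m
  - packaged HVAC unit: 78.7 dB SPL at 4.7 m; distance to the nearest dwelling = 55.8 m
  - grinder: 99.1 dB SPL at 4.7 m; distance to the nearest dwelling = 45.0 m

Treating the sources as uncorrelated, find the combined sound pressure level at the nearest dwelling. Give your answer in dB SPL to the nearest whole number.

81 dB SPL

Propagate each source to the receiver with L = L_ref − 20·log₁₀(r/r_ref), then add intensities.
pump: 90.5 − 20·log₁₀(22.3/4.7) = 90.5 − 13.52 = 76.98 dB SPL.
packaged HVAC unit: 78.7 − 20·log₁₀(55.8/4.7) = 78.7 − 21.49 = 57.21 dB SPL.
grinder: 99.1 − 20·log₁₀(45.0/4.7) = 99.1 − 19.62 = 79.48 dB SPL.
Σ 10^(L/10) = 1.390e+08 → L_total = 10·log₁₀(1.390e+08) = 81.43 dB SPL.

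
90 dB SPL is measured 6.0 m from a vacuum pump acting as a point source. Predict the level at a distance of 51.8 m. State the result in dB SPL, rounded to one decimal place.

Point-source attenuation: ΔL = 20·log₁₀(r₂/r₁) = 20·log₁₀(51.8/6.0) = 18.724 dB.
L₂ = 90 − 20·log₁₀(51.8/6.0) = 90 − 18.724 = 71.28 dB SPL.

71.3 dB SPL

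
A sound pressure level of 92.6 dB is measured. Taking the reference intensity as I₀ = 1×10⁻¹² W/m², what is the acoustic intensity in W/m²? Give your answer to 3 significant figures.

0.00182 W/m²

I/I₀ = 10^(92.6/10) = 1.82e+09, so I = 1.82e+09 × 10⁻¹² W/m².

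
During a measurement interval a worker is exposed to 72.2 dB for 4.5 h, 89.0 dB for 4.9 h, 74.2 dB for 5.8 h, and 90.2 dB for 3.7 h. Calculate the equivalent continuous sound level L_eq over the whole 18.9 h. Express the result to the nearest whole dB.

L_eq = 10·log₁₀[(1/T)·Σ tᵢ·10^(Lᵢ/10)] with T = 18.9 h.
Σ tᵢ·10^(Lᵢ/10) = 4.5·10^(72.2/10) + 4.9·10^(89.0/10) + 5.8·10^(74.2/10) + 3.7·10^(90.2/10) = 7.994e+09.
L_eq = 10·log₁₀(7.994e+09/18.9) = 86.26 dB.

86 dB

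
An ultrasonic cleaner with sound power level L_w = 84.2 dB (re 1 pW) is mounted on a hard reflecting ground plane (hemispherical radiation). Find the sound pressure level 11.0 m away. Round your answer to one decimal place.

The power spreads over a hemisphere of area 2π·r², so L_p = L_w − 10·log₁₀(2π·r²).
2π·r² = 760.3 m², 10·log₁₀ of that is 28.810 dB.
L_p = 84.2 − 28.810 = 55.39 dB.

55.4 dB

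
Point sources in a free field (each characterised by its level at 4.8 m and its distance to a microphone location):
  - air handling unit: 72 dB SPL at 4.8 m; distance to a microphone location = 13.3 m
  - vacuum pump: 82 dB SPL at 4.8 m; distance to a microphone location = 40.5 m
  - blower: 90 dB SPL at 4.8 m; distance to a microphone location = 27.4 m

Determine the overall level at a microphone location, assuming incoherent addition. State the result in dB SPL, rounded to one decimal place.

First find each source's level at the receiver (point-source: −20·log₁₀(r/r_ref)), then combine on an intensity basis.
air handling unit: 72 − 20·log₁₀(13.3/4.8) = 72 − 8.85 = 63.15 dB SPL.
vacuum pump: 82 − 20·log₁₀(40.5/4.8) = 82 − 18.52 = 63.48 dB SPL.
blower: 90 − 20·log₁₀(27.4/4.8) = 90 − 15.13 = 74.87 dB SPL.
Σ 10^(L/10) = 3.498e+07 → L_total = 10·log₁₀(3.498e+07) = 75.44 dB SPL.

75.4 dB SPL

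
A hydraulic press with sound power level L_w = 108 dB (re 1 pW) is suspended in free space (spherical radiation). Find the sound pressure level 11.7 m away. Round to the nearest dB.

76 dB

The power spreads over a sphere of area 4π·r², so L_p = L_w − 10·log₁₀(4π·r²).
4π·r² = 1720 m², 10·log₁₀ of that is 32.356 dB.
L_p = 108 − 32.356 = 75.64 dB.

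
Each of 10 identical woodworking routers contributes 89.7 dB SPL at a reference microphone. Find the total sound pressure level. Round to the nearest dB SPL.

L_total = L₁ + 10·log₁₀ N for N identical incoherent sources.
L_total = 89.7 + 10·log₁₀(10) = 89.7 + 10.000 = 99.70 dB SPL.

100 dB SPL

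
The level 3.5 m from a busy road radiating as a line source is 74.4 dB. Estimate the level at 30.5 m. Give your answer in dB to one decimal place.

65.0 dB

For a line source, L₂ = L₁ − 10·log₁₀(r₂/r₁).
L₂ = 74.4 − 10·log₁₀(30.5/3.5) = 74.4 − 9.402 = 65.00 dB.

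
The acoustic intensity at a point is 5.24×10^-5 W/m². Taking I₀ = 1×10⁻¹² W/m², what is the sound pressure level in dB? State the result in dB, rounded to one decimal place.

I/I₀ = 5.24×10^-5/10⁻¹² = 5.24×10^7, and L = 10·log₁₀(I/I₀).
L = 10·(0.7193 + 7) = 77.19 dB.

77.2 dB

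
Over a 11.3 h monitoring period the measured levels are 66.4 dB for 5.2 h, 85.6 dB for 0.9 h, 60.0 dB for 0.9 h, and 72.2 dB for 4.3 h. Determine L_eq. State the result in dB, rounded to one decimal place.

75.7 dB

Weight each interval's intensity by its duration and average over T = 11.3 h:
Σ tᵢ·10^(Lᵢ/10) = 5.2·10^(66.4/10) + 0.9·10^(85.6/10) + 0.9·10^(60.0/10) + 4.3·10^(72.2/10) = 4.217e+08.
L_eq = 10·log₁₀(4.217e+08/11.3) = 75.72 dB.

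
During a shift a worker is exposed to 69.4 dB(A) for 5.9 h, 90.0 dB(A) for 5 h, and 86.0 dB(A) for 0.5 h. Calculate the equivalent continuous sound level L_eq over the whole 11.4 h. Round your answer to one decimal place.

L_eq = 10·log₁₀[(1/T)·Σ tᵢ·10^(Lᵢ/10)] with T = 11.4 h.
Σ tᵢ·10^(Lᵢ/10) = 5.9·10^(69.4/10) + 5·10^(90.0/10) + 0.5·10^(86.0/10) = 5.250e+09.
L_eq = 10·log₁₀(5.250e+09/11.4) = 86.63 dB(A).

86.6 dB(A)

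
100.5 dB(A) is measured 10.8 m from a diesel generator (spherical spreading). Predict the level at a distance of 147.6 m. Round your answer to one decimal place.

Point-source attenuation: ΔL = 20·log₁₀(r₂/r₁) = 20·log₁₀(147.6/10.8) = 22.713 dB.
L₂ = 100.5 − 20·log₁₀(147.6/10.8) = 100.5 − 22.713 = 77.79 dB(A).

77.8 dB(A)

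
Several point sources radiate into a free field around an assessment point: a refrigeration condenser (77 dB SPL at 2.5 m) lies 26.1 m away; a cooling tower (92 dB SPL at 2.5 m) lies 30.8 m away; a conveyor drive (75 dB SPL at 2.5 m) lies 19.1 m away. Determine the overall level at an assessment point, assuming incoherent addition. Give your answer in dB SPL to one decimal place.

70.6 dB SPL

Apply inverse-square spreading to bring every level to the receiver, then sum 10^(L/10).
refrigeration condenser: 77 − 20·log₁₀(26.1/2.5) = 77 − 20.37 = 56.63 dB SPL.
cooling tower: 92 − 20·log₁₀(30.8/2.5) = 92 − 21.81 = 70.19 dB SPL.
conveyor drive: 75 − 20·log₁₀(19.1/2.5) = 75 − 17.66 = 57.34 dB SPL.
Σ 10^(L/10) = 1.144e+07 → L_total = 10·log₁₀(1.144e+07) = 70.59 dB SPL.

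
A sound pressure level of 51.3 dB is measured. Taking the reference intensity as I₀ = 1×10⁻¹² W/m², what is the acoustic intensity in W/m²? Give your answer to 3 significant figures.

1.35e-07 W/m²

I/I₀ = 10^(51.3/10) = 1.349e+05, so I = 1.349e+05 × 10⁻¹² W/m².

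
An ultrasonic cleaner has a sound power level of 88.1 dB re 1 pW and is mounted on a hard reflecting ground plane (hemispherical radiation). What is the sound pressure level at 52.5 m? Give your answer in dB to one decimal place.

L_p = L_w − 10·log₁₀(2π·r²) with r = 52.5 m.
2π·r² = 1.732e+04 m², 10·log₁₀ of that is 42.385 dB.
L_p = 88.1 − 42.385 = 45.72 dB.

45.7 dB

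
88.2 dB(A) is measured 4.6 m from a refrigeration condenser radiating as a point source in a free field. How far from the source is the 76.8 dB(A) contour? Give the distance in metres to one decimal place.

Point-source spreading drops the level by 20·log₁₀(r₂/r₁); inverting, r₂/r₁ = 10^(ΔL/20).
r₂ = 4.6·10^((88.2−76.8)/20) = 4.6·10^(11.4/20) = 17.09 m.

17.1 m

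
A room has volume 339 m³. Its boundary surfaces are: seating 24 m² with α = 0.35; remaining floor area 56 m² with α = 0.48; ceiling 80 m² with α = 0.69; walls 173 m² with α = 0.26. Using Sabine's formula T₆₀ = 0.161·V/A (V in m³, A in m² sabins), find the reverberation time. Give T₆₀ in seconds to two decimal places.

0.40 s

Total absorption A = 24·0.35 + 56·0.48 + 80·0.69 + 173·0.26 = 135.46 m² sabins.
T₆₀ = 0.161 × 339 / 135.46 = 0.403 s.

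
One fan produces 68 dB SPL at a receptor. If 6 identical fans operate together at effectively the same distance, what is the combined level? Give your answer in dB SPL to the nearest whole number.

76 dB SPL

N identical incoherent sources raise the level by 10·log₁₀ N.
L_total = 68 + 10·log₁₀(6) = 68 + 7.782 = 75.78 dB SPL.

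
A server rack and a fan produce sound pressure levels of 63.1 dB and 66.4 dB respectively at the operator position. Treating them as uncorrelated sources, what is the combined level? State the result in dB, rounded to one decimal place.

68.1 dB

Incoherent sources combine by intensity addition: L_total = 10·log₁₀(Σ 10^(L_i/10)).
Σ 10^(L/10) = 10^(63.1/10) + 10^(66.4/10) = 6.407e+06.
L_total = 10·log₁₀(6.407e+06) = 68.07 dB.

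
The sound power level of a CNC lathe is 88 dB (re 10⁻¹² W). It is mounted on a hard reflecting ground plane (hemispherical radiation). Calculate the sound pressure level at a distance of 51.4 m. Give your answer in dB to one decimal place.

45.8 dB

The power spreads over a hemisphere of area 2π·r², so L_p = L_w − 10·log₁₀(2π·r²).
2π·r² = 1.66e+04 m², 10·log₁₀ of that is 42.201 dB.
L_p = 88 − 42.201 = 45.80 dB.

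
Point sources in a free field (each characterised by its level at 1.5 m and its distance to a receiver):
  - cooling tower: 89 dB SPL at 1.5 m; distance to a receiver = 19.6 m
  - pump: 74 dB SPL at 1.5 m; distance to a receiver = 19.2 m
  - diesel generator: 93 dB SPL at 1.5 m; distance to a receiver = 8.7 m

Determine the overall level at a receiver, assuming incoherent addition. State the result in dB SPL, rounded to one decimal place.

Apply inverse-square spreading to bring every level to the receiver, then sum 10^(L/10).
cooling tower: 89 − 20·log₁₀(19.6/1.5) = 89 − 22.32 = 66.68 dB SPL.
pump: 74 − 20·log₁₀(19.2/1.5) = 74 − 22.14 = 51.86 dB SPL.
diesel generator: 93 − 20·log₁₀(8.7/1.5) = 93 − 15.27 = 77.73 dB SPL.
Σ 10^(L/10) = 6.412e+07 → L_total = 10·log₁₀(6.412e+07) = 78.07 dB SPL.

78.1 dB SPL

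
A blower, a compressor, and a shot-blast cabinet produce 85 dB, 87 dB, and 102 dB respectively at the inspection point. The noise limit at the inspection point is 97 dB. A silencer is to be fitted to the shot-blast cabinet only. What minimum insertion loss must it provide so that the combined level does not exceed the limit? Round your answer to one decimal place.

5.8 dB

The untreated sources together contribute 10^(85/10) + 10^(87/10) = 8.174e+08, i.e. 89.12 dB.
To meet 97 dB overall, the treated shot-blast cabinet may contribute at most 10^(97/10) − 8.174e+08 = 4.194e+09, i.e. 96.23 dB.
Required insertion loss = 102 − 96.23 = 5.77 dB.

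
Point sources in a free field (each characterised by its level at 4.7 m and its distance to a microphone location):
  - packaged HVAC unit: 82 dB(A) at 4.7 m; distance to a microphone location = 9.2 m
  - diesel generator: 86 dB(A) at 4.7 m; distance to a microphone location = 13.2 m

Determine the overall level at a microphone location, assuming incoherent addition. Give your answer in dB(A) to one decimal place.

Propagate each source to the receiver with L = L_ref − 20·log₁₀(r/r_ref), then add intensities.
packaged HVAC unit: 82 − 20·log₁₀(9.2/4.7) = 82 − 5.83 = 76.17 dB(A).
diesel generator: 86 − 20·log₁₀(13.2/4.7) = 86 − 8.97 = 77.03 dB(A).
Σ 10^(L/10) = 9.184e+07 → L_total = 10·log₁₀(9.184e+07) = 79.63 dB(A).

79.6 dB(A)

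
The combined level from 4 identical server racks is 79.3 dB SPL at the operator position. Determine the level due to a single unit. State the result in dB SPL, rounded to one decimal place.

For N identical incoherent sources L_total = L₁ + 10·log₁₀ N, so L₁ = 79.3 − 10·log₁₀(4) = 79.3 − 6.021.

73.3 dB SPL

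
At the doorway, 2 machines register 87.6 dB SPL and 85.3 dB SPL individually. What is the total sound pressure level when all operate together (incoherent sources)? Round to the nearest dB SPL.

90 dB SPL

For uncorrelated sources the intensities add, so convert each level to linear form, sum, and take 10·log₁₀ of the total.
Σ 10^(L/10) = 10^(87.6/10) + 10^(85.3/10) = 9.143e+08.
L_total = 10·log₁₀(9.143e+08) = 89.61 dB SPL.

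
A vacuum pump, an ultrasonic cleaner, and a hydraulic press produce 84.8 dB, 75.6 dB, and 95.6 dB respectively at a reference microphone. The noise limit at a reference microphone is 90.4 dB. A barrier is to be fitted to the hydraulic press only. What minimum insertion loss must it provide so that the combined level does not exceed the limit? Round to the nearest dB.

7 dB

Fixed contribution from the other sources: Σ 10^(L/10) = 10^(84.8/10) + 10^(75.6/10) = 3.383e+08 (85.29 dB).
To meet 90.4 dB overall, the treated hydraulic press may contribute at most 10^(90.4/10) − 3.383e+08 = 7.582e+08, i.e. 88.80 dB.
Required insertion loss = 95.6 − 88.80 = 6.80 dB.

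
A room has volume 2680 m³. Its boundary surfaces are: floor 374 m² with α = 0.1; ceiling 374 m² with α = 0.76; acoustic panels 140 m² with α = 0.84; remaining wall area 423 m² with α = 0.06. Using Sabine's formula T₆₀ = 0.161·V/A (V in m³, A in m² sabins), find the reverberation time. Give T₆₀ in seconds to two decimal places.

A = Σ Sᵢαᵢ = 374·0.1 + 374·0.76 + 140·0.84 + 423·0.06 = 464.62 m².
T₆₀ = 0.161 × 2680 / 464.62 = 0.929 s.

0.93 s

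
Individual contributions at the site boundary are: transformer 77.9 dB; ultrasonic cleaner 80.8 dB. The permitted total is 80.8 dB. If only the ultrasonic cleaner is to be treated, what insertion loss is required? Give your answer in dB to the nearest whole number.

Everything except the ultrasonic cleaner sums to 10^(77.9/10) = 6.166e+07 in linear terms, 77.90 dB.
To meet 80.8 dB overall, the treated ultrasonic cleaner may contribute at most 10^(80.8/10) − 6.166e+07 = 5.857e+07, i.e. 77.68 dB.
So the ultrasonic cleaner must be reduced from 80.8 to 77.68 dB: IL = 3.12 dB.

3 dB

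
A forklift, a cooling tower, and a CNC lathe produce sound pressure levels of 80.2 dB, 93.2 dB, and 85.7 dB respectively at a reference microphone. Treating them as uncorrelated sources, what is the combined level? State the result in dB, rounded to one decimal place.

Incoherent sources combine by intensity addition: L_total = 10·log₁₀(Σ 10^(L_i/10)).
Σ 10^(L/10) = 10^(80.2/10) + 10^(93.2/10) + 10^(85.7/10) = 2.566e+09.
L_total = 10·log₁₀(2.566e+09) = 94.09 dB.

94.1 dB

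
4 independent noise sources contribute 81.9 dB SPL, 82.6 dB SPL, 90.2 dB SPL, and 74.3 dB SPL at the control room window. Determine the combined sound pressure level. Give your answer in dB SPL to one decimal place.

For uncorrelated sources the intensities add, so convert each level to linear form, sum, and take 10·log₁₀ of the total.
Σ 10^(L/10) = 10^(81.9/10) + 10^(82.6/10) + 10^(90.2/10) + 10^(74.3/10) = 1.411e+09.
L_total = 10·log₁₀(1.411e+09) = 91.49 dB SPL.

91.5 dB SPL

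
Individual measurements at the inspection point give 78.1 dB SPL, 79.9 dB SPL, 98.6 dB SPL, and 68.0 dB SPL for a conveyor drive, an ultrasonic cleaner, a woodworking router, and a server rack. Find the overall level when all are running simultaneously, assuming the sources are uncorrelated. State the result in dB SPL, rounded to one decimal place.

98.7 dB SPL

Incoherent sources combine by intensity addition: L_total = 10·log₁₀(Σ 10^(L_i/10)).
Σ 10^(L/10) = 10^(78.1/10) + 10^(79.9/10) + 10^(98.6/10) + 10^(68.0/10) = 7.413e+09.
L_total = 10·log₁₀(7.413e+09) = 98.70 dB SPL.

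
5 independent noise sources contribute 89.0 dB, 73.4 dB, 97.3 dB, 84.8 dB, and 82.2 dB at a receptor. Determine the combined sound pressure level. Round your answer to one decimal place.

Incoherent sources combine by intensity addition: L_total = 10·log₁₀(Σ 10^(L_i/10)).
Σ 10^(L/10) = 10^(89.0/10) + 10^(73.4/10) + 10^(97.3/10) + 10^(84.8/10) + 10^(82.2/10) = 6.654e+09.
L_total = 10·log₁₀(6.654e+09) = 98.23 dB.

98.2 dB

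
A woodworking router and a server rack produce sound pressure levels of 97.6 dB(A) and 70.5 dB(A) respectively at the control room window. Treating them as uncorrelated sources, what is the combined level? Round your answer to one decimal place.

97.6 dB(A)

For uncorrelated sources the intensities add, so convert each level to linear form, sum, and take 10·log₁₀ of the total.
Σ 10^(L/10) = 10^(97.6/10) + 10^(70.5/10) = 5.766e+09.
L_total = 10·log₁₀(5.766e+09) = 97.61 dB(A).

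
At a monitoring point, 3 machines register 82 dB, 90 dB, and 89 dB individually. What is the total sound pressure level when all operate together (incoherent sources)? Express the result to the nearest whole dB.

For uncorrelated sources the intensities add, so convert each level to linear form, sum, and take 10·log₁₀ of the total.
Σ 10^(L/10) = 10^(82/10) + 10^(90/10) + 10^(89/10) = 1.953e+09.
L_total = 10·log₁₀(1.953e+09) = 92.91 dB.

93 dB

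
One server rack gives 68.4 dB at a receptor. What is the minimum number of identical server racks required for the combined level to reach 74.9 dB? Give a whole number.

5

N identical sources give L₁ + 10·log₁₀ N, so require 10·log₁₀ N ≥ 74.9 − 68.4 = 6.5 dB.
N ≥ 10^(6.5/10) = 4.467, so N = 5.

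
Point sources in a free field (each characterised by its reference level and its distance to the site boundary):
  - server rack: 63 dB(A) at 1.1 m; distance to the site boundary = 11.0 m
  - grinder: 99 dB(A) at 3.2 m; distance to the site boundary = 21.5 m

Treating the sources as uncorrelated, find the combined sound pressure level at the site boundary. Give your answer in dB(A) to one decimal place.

82.5 dB(A)

Apply inverse-square spreading to bring every level to the receiver, then sum 10^(L/10).
server rack: 63 − 20·log₁₀(11.0/1.1) = 63 − 20.00 = 43.00 dB(A).
grinder: 99 − 20·log₁₀(21.5/3.2) = 99 − 16.55 = 82.45 dB(A).
Σ 10^(L/10) = 1.760e+08 → L_total = 10·log₁₀(1.760e+08) = 82.45 dB(A).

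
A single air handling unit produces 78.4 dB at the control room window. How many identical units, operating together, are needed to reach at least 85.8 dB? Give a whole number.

Need L₁ + 10·log₁₀ N ≥ 85.8, i.e. log₁₀ N ≥ 0.74.
N ≥ 10^(7.4/10) = 5.495, so N = 6.

6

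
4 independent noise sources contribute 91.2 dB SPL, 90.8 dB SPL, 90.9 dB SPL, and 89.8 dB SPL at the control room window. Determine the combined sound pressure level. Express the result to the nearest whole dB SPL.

For uncorrelated sources the intensities add, so convert each level to linear form, sum, and take 10·log₁₀ of the total.
Σ 10^(L/10) = 10^(91.2/10) + 10^(90.8/10) + 10^(90.9/10) + 10^(89.8/10) = 4.706e+09.
L_total = 10·log₁₀(4.706e+09) = 96.73 dB SPL.

97 dB SPL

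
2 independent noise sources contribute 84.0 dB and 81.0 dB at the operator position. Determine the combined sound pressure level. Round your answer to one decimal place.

85.8 dB

Incoherent sources combine by intensity addition: L_total = 10·log₁₀(Σ 10^(L_i/10)).
Σ 10^(L/10) = 10^(84.0/10) + 10^(81.0/10) = 3.771e+08.
L_total = 10·log₁₀(3.771e+08) = 85.76 dB.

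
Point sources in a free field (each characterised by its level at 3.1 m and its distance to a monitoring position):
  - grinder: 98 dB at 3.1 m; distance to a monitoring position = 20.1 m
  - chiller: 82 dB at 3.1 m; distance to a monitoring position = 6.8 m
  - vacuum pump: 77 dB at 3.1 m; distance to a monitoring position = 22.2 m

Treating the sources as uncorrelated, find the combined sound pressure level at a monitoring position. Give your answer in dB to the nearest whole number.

Apply inverse-square spreading to bring every level to the receiver, then sum 10^(L/10).
grinder: 98 − 20·log₁₀(20.1/3.1) = 98 − 16.24 = 81.76 dB.
chiller: 82 − 20·log₁₀(6.8/3.1) = 82 − 6.82 = 75.18 dB.
vacuum pump: 77 − 20·log₁₀(22.2/3.1) = 77 − 17.10 = 59.90 dB.
Σ 10^(L/10) = 1.840e+08 → L_total = 10·log₁₀(1.840e+08) = 82.65 dB.

83 dB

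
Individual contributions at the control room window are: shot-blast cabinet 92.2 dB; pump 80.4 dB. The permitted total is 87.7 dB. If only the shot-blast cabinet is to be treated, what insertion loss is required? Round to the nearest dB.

5 dB

Everything except the shot-blast cabinet sums to 10^(80.4/10) = 1.096e+08 in linear terms, 80.40 dB.
The limit corresponds to 10^(87.7/10) = 5.888e+08; subtracting the fixed part leaves 4.792e+08 for the shot-blast cabinet, i.e. 86.81 dB.
So the shot-blast cabinet must be reduced from 92.2 to 86.81 dB: IL = 5.39 dB.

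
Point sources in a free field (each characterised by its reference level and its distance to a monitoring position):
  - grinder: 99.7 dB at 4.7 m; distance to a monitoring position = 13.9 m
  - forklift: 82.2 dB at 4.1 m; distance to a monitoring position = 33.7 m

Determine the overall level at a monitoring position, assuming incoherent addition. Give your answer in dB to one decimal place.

90.3 dB

Propagate each source to the receiver with L = L_ref − 20·log₁₀(r/r_ref), then add intensities.
grinder: 99.7 − 20·log₁₀(13.9/4.7) = 99.7 − 9.42 = 90.28 dB.
forklift: 82.2 − 20·log₁₀(33.7/4.1) = 82.2 − 18.30 = 63.90 dB.
Σ 10^(L/10) = 1.069e+09 → L_total = 10·log₁₀(1.069e+09) = 90.29 dB.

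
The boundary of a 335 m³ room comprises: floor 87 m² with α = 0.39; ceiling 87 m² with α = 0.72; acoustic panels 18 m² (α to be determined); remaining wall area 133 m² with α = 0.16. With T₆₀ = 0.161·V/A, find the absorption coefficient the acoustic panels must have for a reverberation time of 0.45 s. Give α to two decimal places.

A = 0.161·V/T₆₀ = 0.161·335/0.45 = 119.86 m² sabins.
Absorption from the other surfaces = 87·0.39 + 87·0.72 + 133·0.16 = 117.85 m², so the acoustic panels must supply 2.01 m² over 18 m².
α = 2.01/18 = 0.111.

0.11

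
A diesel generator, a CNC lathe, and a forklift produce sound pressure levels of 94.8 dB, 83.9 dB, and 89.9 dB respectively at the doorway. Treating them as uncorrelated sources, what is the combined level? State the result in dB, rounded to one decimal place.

96.3 dB

For uncorrelated sources the intensities add, so convert each level to linear form, sum, and take 10·log₁₀ of the total.
Σ 10^(L/10) = 10^(94.8/10) + 10^(83.9/10) + 10^(89.9/10) = 4.243e+09.
L_total = 10·log₁₀(4.243e+09) = 96.28 dB.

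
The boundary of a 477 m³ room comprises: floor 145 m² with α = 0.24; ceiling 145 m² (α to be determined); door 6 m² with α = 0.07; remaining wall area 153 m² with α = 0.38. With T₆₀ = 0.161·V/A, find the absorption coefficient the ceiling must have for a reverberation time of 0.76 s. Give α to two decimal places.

0.05

Required total absorption A = 0.161·477/0.76 = 101.05 m².
Absorption from the other surfaces = 145·0.24 + 6·0.07 + 153·0.38 = 93.36 m², so the ceiling must supply 7.69 m² over 145 m².
α = 7.69/145 = 0.053.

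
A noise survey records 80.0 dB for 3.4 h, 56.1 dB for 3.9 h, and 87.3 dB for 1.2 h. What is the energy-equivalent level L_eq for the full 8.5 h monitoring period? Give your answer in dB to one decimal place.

L_eq = 10·log₁₀[(1/T)·Σ tᵢ·10^(Lᵢ/10)] with T = 8.5 h.
Σ tᵢ·10^(Lᵢ/10) = 3.4·10^(80.0/10) + 3.9·10^(56.1/10) + 1.2·10^(87.3/10) = 9.860e+08.
L_eq = 10·log₁₀(9.860e+08/8.5) = 80.64 dB.

80.6 dB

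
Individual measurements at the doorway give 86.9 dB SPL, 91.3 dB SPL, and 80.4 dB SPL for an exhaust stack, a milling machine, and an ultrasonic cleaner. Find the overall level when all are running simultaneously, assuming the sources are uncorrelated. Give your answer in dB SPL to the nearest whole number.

93 dB SPL

For uncorrelated sources the intensities add, so convert each level to linear form, sum, and take 10·log₁₀ of the total.
Σ 10^(L/10) = 10^(86.9/10) + 10^(91.3/10) + 10^(80.4/10) = 1.948e+09.
L_total = 10·log₁₀(1.948e+09) = 92.90 dB SPL.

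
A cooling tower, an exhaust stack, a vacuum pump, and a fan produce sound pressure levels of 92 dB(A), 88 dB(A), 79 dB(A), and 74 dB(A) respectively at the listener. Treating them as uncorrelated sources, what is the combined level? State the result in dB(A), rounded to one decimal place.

Incoherent sources combine by intensity addition: L_total = 10·log₁₀(Σ 10^(L_i/10)).
Σ 10^(L/10) = 10^(92/10) + 10^(88/10) + 10^(79/10) + 10^(74/10) = 2.320e+09.
L_total = 10·log₁₀(2.320e+09) = 93.66 dB(A).

93.7 dB(A)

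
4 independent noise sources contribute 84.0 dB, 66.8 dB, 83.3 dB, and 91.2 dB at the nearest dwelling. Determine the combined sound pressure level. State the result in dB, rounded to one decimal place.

92.5 dB

For uncorrelated sources the intensities add, so convert each level to linear form, sum, and take 10·log₁₀ of the total.
Σ 10^(L/10) = 10^(84.0/10) + 10^(66.8/10) + 10^(83.3/10) + 10^(91.2/10) = 1.788e+09.
L_total = 10·log₁₀(1.788e+09) = 92.52 dB.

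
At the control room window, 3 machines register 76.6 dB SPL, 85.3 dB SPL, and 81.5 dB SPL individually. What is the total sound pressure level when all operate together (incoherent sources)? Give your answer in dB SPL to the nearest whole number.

Incoherent sources combine by intensity addition: L_total = 10·log₁₀(Σ 10^(L_i/10)).
Σ 10^(L/10) = 10^(76.6/10) + 10^(85.3/10) + 10^(81.5/10) = 5.258e+08.
L_total = 10·log₁₀(5.258e+08) = 87.21 dB SPL.

87 dB SPL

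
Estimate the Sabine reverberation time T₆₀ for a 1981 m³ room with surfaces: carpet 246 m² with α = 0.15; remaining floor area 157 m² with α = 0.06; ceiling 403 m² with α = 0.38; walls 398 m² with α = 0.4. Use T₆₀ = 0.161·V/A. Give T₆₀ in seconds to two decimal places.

0.89 s

A = Σ Sᵢαᵢ = 246·0.15 + 157·0.06 + 403·0.38 + 398·0.4 = 358.66 m².
T₆₀ = 0.161·V/A = 0.161·1981/358.66 = 0.889 s.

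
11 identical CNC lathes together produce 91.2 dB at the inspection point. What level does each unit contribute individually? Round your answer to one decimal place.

Dividing the total intensity by 11 lowers the level by 10·log₁₀ 11 = 10.414 dB: L₁ = 91.2 − 10.414.

80.8 dB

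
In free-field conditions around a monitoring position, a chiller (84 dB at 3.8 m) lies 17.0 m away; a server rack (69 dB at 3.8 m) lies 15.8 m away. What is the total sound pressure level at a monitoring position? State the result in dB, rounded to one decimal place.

71.1 dB

Propagate each source to the receiver with L = L_ref − 20·log₁₀(r/r_ref), then add intensities.
chiller: 84 − 20·log₁₀(17.0/3.8) = 84 − 13.01 = 70.99 dB.
server rack: 69 − 20·log₁₀(15.8/3.8) = 69 − 12.38 = 56.62 dB.
Σ 10^(L/10) = 1.301e+07 → L_total = 10·log₁₀(1.301e+07) = 71.14 dB.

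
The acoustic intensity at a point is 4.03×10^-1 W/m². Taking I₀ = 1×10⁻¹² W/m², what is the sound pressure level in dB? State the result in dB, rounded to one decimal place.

116.1 dB

I/I₀ = 4.03×10^-1/10⁻¹² = 4.03×10^11, and L = 10·log₁₀(I/I₀).
L = 10·(0.6053 + 11) = 116.05 dB.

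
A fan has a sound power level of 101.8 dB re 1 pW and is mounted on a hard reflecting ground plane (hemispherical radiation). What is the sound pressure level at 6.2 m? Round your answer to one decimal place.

78.0 dB

Free-field hemispherical radiation: L_p = L_w − 10·log₁₀(2π·r²), r = 6.2 m.
2π·r² = 241.5 m², 10·log₁₀ of that is 23.830 dB.
L_p = 101.8 − 23.830 = 77.97 dB.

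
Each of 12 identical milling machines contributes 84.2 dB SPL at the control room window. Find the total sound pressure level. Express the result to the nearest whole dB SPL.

95 dB SPL

L_total = L₁ + 10·log₁₀ N for N identical incoherent sources.
L_total = 84.2 + 10·log₁₀(12) = 84.2 + 10.792 = 94.99 dB SPL.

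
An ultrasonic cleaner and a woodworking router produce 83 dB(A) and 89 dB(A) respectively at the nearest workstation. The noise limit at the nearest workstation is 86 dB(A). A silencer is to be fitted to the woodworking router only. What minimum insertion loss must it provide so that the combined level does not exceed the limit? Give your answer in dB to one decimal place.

6.0 dB

The untreated sources together contribute 10^(83/10) = 1.995e+08, i.e. 83.00 dB(A).
To meet 86 dB(A) overall, the treated woodworking router may contribute at most 10^(86/10) − 1.995e+08 = 1.986e+08, i.e. 82.98 dB(A).
So the woodworking router must be reduced from 89 to 82.98 dB(A): IL = 6.02 dB.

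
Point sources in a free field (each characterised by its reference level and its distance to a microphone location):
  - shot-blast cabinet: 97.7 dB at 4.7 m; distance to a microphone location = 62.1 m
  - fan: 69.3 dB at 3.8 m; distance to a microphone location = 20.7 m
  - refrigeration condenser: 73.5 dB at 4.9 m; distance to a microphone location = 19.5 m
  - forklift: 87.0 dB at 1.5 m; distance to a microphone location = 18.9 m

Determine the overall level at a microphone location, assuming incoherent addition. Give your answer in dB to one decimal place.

Propagate each source to the receiver with L = L_ref − 20·log₁₀(r/r_ref), then add intensities.
shot-blast cabinet: 97.7 − 20·log₁₀(62.1/4.7) = 97.7 − 22.42 = 75.28 dB.
fan: 69.3 − 20·log₁₀(20.7/3.8) = 69.3 − 14.72 = 54.58 dB.
refrigeration condenser: 73.5 − 20·log₁₀(19.5/4.9) = 73.5 − 12.00 = 61.50 dB.
forklift: 87.0 − 20·log₁₀(18.9/1.5) = 87.0 − 22.01 = 64.99 dB.
Σ 10^(L/10) = 3.859e+07 → L_total = 10·log₁₀(3.859e+07) = 75.86 dB.

75.9 dB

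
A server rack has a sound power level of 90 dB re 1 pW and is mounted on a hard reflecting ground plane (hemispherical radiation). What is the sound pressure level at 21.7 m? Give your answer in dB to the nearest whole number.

The power spreads over a hemisphere of area 2π·r², so L_p = L_w − 10·log₁₀(2π·r²).
2π·r² = 2959 m², 10·log₁₀ of that is 34.711 dB.
L_p = 90 − 34.711 = 55.29 dB.

55 dB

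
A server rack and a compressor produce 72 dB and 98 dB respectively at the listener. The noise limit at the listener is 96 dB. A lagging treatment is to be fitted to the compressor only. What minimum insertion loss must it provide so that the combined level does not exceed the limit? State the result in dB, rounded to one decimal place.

Everything except the compressor sums to 10^(72/10) = 1.585e+07 in linear terms, 72.00 dB.
The limit corresponds to 10^(96/10) = 3.981e+09; subtracting the fixed part leaves 3.965e+09 for the compressor, i.e. 95.98 dB.
So the compressor must be reduced from 98 to 95.98 dB: IL = 2.02 dB.

2.0 dB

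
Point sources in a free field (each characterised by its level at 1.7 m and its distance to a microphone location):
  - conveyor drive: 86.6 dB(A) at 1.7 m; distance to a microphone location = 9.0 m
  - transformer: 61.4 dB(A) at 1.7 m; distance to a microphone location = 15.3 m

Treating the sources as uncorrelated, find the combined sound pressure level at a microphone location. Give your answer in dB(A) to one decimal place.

Apply inverse-square spreading to bring every level to the receiver, then sum 10^(L/10).
conveyor drive: 86.6 − 20·log₁₀(9.0/1.7) = 86.6 − 14.48 = 72.12 dB(A).
transformer: 61.4 − 20·log₁₀(15.3/1.7) = 61.4 − 19.08 = 42.32 dB(A).
Σ 10^(L/10) = 1.633e+07 → L_total = 10·log₁₀(1.633e+07) = 72.13 dB(A).

72.1 dB(A)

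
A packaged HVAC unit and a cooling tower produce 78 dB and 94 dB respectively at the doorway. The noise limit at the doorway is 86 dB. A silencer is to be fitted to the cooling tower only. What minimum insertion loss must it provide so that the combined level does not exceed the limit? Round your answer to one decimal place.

Fixed contribution from the other source: Σ 10^(L/10) = 10^(78/10) = 6.310e+07 (78.00 dB).
The limit corresponds to 10^(86/10) = 3.981e+08; subtracting the fixed part leaves 3.350e+08 for the cooling tower, i.e. 85.25 dB.
Required insertion loss = 94 − 85.25 = 8.75 dB.

8.7 dB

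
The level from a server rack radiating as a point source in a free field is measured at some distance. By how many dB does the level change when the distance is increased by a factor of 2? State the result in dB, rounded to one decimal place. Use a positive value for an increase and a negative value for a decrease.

With spherical spreading the level changes by −20·log₁₀(r₂/r₁).
ΔL = −20·log₁₀(2) = -6.02 dB.

-6.0 dB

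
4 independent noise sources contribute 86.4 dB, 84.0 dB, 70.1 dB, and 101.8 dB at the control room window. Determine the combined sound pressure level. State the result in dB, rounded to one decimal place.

Incoherent sources combine by intensity addition: L_total = 10·log₁₀(Σ 10^(L_i/10)).
Σ 10^(L/10) = 10^(86.4/10) + 10^(84.0/10) + 10^(70.1/10) + 10^(101.8/10) = 1.583e+10.
L_total = 10·log₁₀(1.583e+10) = 102.00 dB.

102.0 dB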